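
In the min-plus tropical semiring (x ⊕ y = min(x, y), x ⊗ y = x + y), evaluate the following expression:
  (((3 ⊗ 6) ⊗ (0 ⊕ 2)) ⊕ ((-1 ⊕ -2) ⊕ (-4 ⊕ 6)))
(((3 ⊗ 6) ⊗ (0 ⊕ 2)) ⊕ ((-1 ⊕ -2) ⊕ (-4 ⊕ 6))) = -4

Expand innermost to outermost. Recall ⊕ takes the minimum of its arguments and ⊗ takes their sum. Working out the expression (((3 ⊗ 6) ⊗ (0 ⊕ 2)) ⊕ ((-1 ⊕ -2) ⊕ (-4 ⊕ 6))) gives -4.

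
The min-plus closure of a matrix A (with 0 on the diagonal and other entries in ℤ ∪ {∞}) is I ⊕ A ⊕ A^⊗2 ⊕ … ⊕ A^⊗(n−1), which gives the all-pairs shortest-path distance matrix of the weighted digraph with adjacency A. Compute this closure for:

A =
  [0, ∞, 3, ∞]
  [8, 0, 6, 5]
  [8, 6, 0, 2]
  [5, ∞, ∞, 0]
Closure =
  [0, 9, 3, 5]
  [8, 0, 6, 5]
  [7, 6, 0, 2]
  [5, 14, 8, 0]

This is the Floyd-Warshall all-pairs shortest-path computation. For each intermediate vertex k = 0, 1, …, 3, update dist[i][j] ← min(dist[i][j], dist[i][k] + dist[k][j]). The final matrix gives, for each (i, j), the minimum total weight of any directed path from i to j (possibly empty when i = j).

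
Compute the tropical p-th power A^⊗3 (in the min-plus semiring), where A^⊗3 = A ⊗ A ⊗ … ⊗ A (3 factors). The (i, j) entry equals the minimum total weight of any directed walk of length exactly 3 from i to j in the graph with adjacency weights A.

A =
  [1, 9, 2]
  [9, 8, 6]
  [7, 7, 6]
A^⊗3 =
  [3, 10, 4]
  [11, 18, 12]
  [9, 16, 10]

Each entry (A^⊗3)_ij equals the minimum over all length-3 walks i = v_0 → v_1 → … → v_3 = j of Σ_t A[v_t][v_{t+1}]. For example, for (i, j) = (0, 2) we minimise over 9 possible intermediate vertex sequences; the minimum is 4, attained along the walk 0 → 0 → 0 → 2.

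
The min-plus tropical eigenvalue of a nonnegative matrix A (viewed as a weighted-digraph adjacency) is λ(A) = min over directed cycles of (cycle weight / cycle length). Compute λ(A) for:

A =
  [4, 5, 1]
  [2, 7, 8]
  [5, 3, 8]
λ(A) = 2

Enumerate directed cycles and compute their means (weight / length). Sample:
  cycle 0 → 0: weight = 4, length = 1, mean = 4/1 ≈ 4.000
  cycle 1 → 1: weight = 7, length = 1, mean = 7/1 ≈ 7.000
  cycle 2 → 2: weight = 8, length = 1, mean = 8/1 ≈ 8.000
  cycle 0 → 1 → 0: weight = 7, length = 2, mean = 7/2 ≈ 3.500
  cycle 0 → 2 → 0: weight = 6, length = 2, mean = 6/2 ≈ 3.000
  cycle 1 → 0 → 1: weight = 7, length = 2, mean = 7/2 ≈ 3.500
Minimum mean = 2.000, attained e.g. along the cycle 0 → 2 → 1 → 0 with weight 6 and length 3. So λ(A) = 6/3 = 2.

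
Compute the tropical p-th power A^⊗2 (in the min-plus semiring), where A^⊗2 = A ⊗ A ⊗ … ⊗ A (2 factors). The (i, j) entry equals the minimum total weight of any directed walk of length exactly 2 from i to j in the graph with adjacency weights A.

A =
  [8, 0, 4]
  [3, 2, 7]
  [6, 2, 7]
A^⊗2 =
  [3, 2, 7]
  [5, 3, 7]
  [5, 4, 9]

Each entry (A^⊗2)_ij equals the minimum over all length-2 walks i = v_0 → v_1 → … → v_2 = j of Σ_t A[v_t][v_{t+1}]. For example, for (i, j) = (0, 2) we minimise over 3 possible intermediate vertex sequences; the minimum is 7, attained along the walk 0 → 1 → 2.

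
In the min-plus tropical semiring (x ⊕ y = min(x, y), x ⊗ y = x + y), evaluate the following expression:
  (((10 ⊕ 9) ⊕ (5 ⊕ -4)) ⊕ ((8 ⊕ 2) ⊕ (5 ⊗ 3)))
(((10 ⊕ 9) ⊕ (5 ⊕ -4)) ⊕ ((8 ⊕ 2) ⊕ (5 ⊗ 3))) = -4

Expand innermost to outermost. Recall ⊕ takes the minimum of its arguments and ⊗ takes their sum. Working out the expression (((10 ⊕ 9) ⊕ (5 ⊕ -4)) ⊕ ((8 ⊕ 2) ⊕ (5 ⊗ 3))) gives -4.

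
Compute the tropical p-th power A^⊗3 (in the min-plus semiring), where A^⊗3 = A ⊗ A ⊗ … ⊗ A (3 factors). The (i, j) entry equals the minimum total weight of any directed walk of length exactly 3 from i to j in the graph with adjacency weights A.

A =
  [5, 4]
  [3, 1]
A^⊗3 =
  [8, 6]
  [5, 3]

Each entry (A^⊗3)_ij equals the minimum over all length-3 walks i = v_0 → v_1 → … → v_3 = j of Σ_t A[v_t][v_{t+1}]. For example, for (i, j) = (0, 1) we minimise over 4 possible intermediate vertex sequences; the minimum is 6, attained along the walk 0 → 1 → 1 → 1.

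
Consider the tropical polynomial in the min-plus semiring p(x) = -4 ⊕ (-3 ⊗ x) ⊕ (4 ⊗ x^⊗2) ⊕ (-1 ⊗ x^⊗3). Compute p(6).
p(6) = -4

A tropical monomial a ⊗ x^⊗i evaluates to a + i · x. Evaluating each term at x = 6:
  Term 0 contributes -4 + 0 · 6 = -4
  Term 1 contributes -3 + 1 · 6 = 3
  Term 2 contributes 4 + 2 · 6 = 16
  Term 3 contributes -1 + 3 · 6 = 17
p(6) = ⊕ of these = min[-4, 3, 16, 17] = -4.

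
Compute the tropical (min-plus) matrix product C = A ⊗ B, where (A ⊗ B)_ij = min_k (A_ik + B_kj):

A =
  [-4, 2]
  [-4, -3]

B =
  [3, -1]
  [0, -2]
A ⊗ B =
  [-1, -5]
  [-3, -5]

Apply the min-plus product entry-by-entry:
  C[0][0] = min over k of (A[0][0] + B[0][0] = -4 + 3 = -1, A[0][1] + B[1][0] = 2 + 0 = 2) = -1 (attained at k = 0)
  C[0][1] = min over k of (A[0][0] + B[0][1] = -4 + -1 = -5, A[0][1] + B[1][1] = 2 + -2 = 0) = -5 (attained at k = 0)
  C[1][0] = min over k of (A[1][0] + B[0][0] = -4 + 3 = -1, A[1][1] + B[1][0] = -3 + 0 = -3) = -3 (attained at k = 1)
  C[1][1] = min over k of (A[1][0] + B[0][1] = -4 + -1 = -5, A[1][1] + B[1][1] = -3 + -2 = -5) = -5 (attained at k = 0)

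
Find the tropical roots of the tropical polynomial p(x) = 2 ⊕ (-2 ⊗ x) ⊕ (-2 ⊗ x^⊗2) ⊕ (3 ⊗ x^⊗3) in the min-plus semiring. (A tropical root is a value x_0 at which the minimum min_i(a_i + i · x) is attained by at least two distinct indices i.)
Roots: {-5, 0, 4}

Each tropical root is a break point of the lower envelope of the lines y = a_i + i · x (there are 4 lines, with slopes 0, 1, ..., 3). Only the lines that attain the minimum somewhere contribute to roots; other lines are dominated. Here the surviving (envelope) indices are i = 3, i = 2, i = 1, i = 0.
Intersections between consecutive envelope lines give the roots: for adjacent envelope indices i < j the intersection is x = (a_i − a_j) / (j − i). Reading off the sorted break points: {-5, 0, 4}.
Verification: at each break x_0, at least two indices attain the minimum of min_i(a_i + i · x_0).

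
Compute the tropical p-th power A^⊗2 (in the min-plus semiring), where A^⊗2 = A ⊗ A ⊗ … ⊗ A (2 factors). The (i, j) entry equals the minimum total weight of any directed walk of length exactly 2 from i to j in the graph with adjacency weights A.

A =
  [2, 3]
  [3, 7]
A^⊗2 =
  [4, 5]
  [5, 6]

Each entry (A^⊗2)_ij equals the minimum over all length-2 walks i = v_0 → v_1 → … → v_2 = j of Σ_t A[v_t][v_{t+1}]. For example, for (i, j) = (0, 1) we minimise over 2 possible intermediate vertex sequences; the minimum is 5, attained along the walk 0 → 0 → 1.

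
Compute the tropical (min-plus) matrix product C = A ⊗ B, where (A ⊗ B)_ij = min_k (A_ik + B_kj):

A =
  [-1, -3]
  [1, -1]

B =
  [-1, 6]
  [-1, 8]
A ⊗ B =
  [-4, 5]
  [-2, 7]

Apply the min-plus product entry-by-entry:
  C[0][0] = min over k of (A[0][0] + B[0][0] = -1 + -1 = -2, A[0][1] + B[1][0] = -3 + -1 = -4) = -4 (attained at k = 1)
  C[0][1] = min over k of (A[0][0] + B[0][1] = -1 + 6 = 5, A[0][1] + B[1][1] = -3 + 8 = 5) = 5 (attained at k = 0)
  C[1][0] = min over k of (A[1][0] + B[0][0] = 1 + -1 = 0, A[1][1] + B[1][0] = -1 + -1 = -2) = -2 (attained at k = 1)
  C[1][1] = min over k of (A[1][0] + B[0][1] = 1 + 6 = 7, A[1][1] + B[1][1] = -1 + 8 = 7) = 7 (attained at k = 0)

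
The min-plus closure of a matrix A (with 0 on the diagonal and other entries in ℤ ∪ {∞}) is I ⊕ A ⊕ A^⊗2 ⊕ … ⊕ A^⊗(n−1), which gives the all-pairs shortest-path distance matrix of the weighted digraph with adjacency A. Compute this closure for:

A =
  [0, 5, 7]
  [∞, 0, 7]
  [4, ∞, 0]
Closure =
  [0, 5, 7]
  [11, 0, 7]
  [4, 9, 0]

This is the Floyd-Warshall all-pairs shortest-path computation. For each intermediate vertex k = 0, 1, …, 2, update dist[i][j] ← min(dist[i][j], dist[i][k] + dist[k][j]). The final matrix gives, for each (i, j), the minimum total weight of any directed path from i to j (possibly empty when i = j).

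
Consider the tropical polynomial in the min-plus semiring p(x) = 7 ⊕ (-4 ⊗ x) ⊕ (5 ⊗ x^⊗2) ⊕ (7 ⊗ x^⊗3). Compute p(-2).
p(-2) = -6

A tropical monomial a ⊗ x^⊗i evaluates to a + i · x. Evaluating each term at x = -2:
  Term 0 contributes 7 + 0 · -2 = 7
  Term 1 contributes -4 + 1 · -2 = -6
  Term 2 contributes 5 + 2 · -2 = 1
  Term 3 contributes 7 + 3 · -2 = 1
p(-2) = ⊕ of these = min[7, -6, 1, 1] = -6.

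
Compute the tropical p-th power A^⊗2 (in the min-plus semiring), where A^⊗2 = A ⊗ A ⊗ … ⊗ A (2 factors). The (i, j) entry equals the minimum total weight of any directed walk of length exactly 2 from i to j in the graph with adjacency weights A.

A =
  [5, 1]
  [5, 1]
A^⊗2 =
  [6, 2]
  [6, 2]

Each entry (A^⊗2)_ij equals the minimum over all length-2 walks i = v_0 → v_1 → … → v_2 = j of Σ_t A[v_t][v_{t+1}]. For example, for (i, j) = (0, 1) we minimise over 2 possible intermediate vertex sequences; the minimum is 2, attained along the walk 0 → 1 → 1.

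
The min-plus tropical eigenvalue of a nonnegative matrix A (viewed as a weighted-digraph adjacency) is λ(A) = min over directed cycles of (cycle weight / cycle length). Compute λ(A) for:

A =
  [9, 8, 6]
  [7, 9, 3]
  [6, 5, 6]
λ(A) = 4

Enumerate directed cycles and compute their means (weight / length). Sample:
  cycle 0 → 0: weight = 9, length = 1, mean = 9/1 ≈ 9.000
  cycle 1 → 1: weight = 9, length = 1, mean = 9/1 ≈ 9.000
  cycle 2 → 2: weight = 6, length = 1, mean = 6/1 ≈ 6.000
  cycle 0 → 1 → 0: weight = 15, length = 2, mean = 15/2 ≈ 7.500
  cycle 0 → 2 → 0: weight = 12, length = 2, mean = 12/2 ≈ 6.000
  cycle 1 → 0 → 1: weight = 15, length = 2, mean = 15/2 ≈ 7.500
Minimum mean = 4.000, attained e.g. along the cycle 1 → 2 → 1 with weight 8 and length 2. So λ(A) = 8/2 = 4.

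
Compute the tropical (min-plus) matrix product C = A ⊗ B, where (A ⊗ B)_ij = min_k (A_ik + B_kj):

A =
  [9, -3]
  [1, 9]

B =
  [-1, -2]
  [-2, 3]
A ⊗ B =
  [-5, 0]
  [0, -1]

Apply the min-plus product entry-by-entry:
  C[0][0] = min over k of (A[0][0] + B[0][0] = 9 + -1 = 8, A[0][1] + B[1][0] = -3 + -2 = -5) = -5 (attained at k = 1)
  C[0][1] = min over k of (A[0][0] + B[0][1] = 9 + -2 = 7, A[0][1] + B[1][1] = -3 + 3 = 0) = 0 (attained at k = 1)
  C[1][0] = min over k of (A[1][0] + B[0][0] = 1 + -1 = 0, A[1][1] + B[1][0] = 9 + -2 = 7) = 0 (attained at k = 0)
  C[1][1] = min over k of (A[1][0] + B[0][1] = 1 + -2 = -1, A[1][1] + B[1][1] = 9 + 3 = 12) = -1 (attained at k = 0)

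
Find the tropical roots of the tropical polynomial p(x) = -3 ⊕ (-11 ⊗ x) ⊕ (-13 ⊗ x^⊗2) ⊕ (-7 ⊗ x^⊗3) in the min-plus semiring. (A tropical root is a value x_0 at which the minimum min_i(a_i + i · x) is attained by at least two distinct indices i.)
Roots: {-6, 2, 8}

Each tropical root is a break point of the lower envelope of the lines y = a_i + i · x (there are 4 lines, with slopes 0, 1, ..., 3). Only the lines that attain the minimum somewhere contribute to roots; other lines are dominated. Here the surviving (envelope) indices are i = 3, i = 2, i = 1, i = 0.
Intersections between consecutive envelope lines give the roots: for adjacent envelope indices i < j the intersection is x = (a_i − a_j) / (j − i). Reading off the sorted break points: {-6, 2, 8}.
Verification: at each break x_0, at least two indices attain the minimum of min_i(a_i + i · x_0).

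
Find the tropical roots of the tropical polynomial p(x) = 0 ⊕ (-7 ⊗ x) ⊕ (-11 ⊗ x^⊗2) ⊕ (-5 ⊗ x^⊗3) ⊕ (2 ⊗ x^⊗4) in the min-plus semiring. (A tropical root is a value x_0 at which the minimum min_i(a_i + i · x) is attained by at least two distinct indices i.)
Roots: {-7, -6, 4, 7}

Each tropical root is a break point of the lower envelope of the lines y = a_i + i · x (there are 5 lines, with slopes 0, 1, ..., 4). Only the lines that attain the minimum somewhere contribute to roots; other lines are dominated. Here the surviving (envelope) indices are i = 4, i = 3, i = 2, i = 1, i = 0.
Intersections between consecutive envelope lines give the roots: for adjacent envelope indices i < j the intersection is x = (a_i − a_j) / (j − i). Reading off the sorted break points: {-7, -6, 4, 7}.
Verification: at each break x_0, at least two indices attain the minimum of min_i(a_i + i · x_0).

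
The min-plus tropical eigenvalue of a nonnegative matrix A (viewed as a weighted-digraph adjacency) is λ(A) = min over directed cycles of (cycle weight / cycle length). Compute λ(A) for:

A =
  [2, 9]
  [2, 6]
λ(A) = 2

Enumerate directed cycles and compute their means (weight / length). Sample:
  cycle 0 → 0: weight = 2, length = 1, mean = 2/1 ≈ 2.000
  cycle 1 → 1: weight = 6, length = 1, mean = 6/1 ≈ 6.000
  cycle 0 → 1 → 0: weight = 11, length = 2, mean = 11/2 ≈ 5.500
  cycle 1 → 0 → 1: weight = 11, length = 2, mean = 11/2 ≈ 5.500
Minimum mean = 2.000, attained e.g. along the cycle 0 → 0 with weight 2 and length 1. So λ(A) = 2/1 = 2.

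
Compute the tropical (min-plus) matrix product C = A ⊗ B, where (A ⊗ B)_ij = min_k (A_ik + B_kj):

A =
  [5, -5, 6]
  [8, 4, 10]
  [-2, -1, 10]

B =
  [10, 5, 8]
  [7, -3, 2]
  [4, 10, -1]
A ⊗ B =
  [2, -8, -3]
  [11, 1, 6]
  [6, -4, 1]

Apply the min-plus product entry-by-entry:
  C[0][0] = min over k of (A[0][0] + B[0][0] = 5 + 10 = 15, A[0][1] + B[1][0] = -5 + 7 = 2, A[0][2] + B[2][0] = 6 + 4 = 10) = 2 (attained at k = 1)
  C[0][1] = min over k of (A[0][0] + B[0][1] = 5 + 5 = 10, A[0][1] + B[1][1] = -5 + -3 = -8, A[0][2] + B[2][1] = 6 + 10 = 16) = -8 (attained at k = 1)
  C[0][2] = min over k of (A[0][0] + B[0][2] = 5 + 8 = 13, A[0][1] + B[1][2] = -5 + 2 = -3, A[0][2] + B[2][2] = 6 + -1 = 5) = -3 (attained at k = 1)
  C[1][0] = min over k of (A[1][0] + B[0][0] = 8 + 10 = 18, A[1][1] + B[1][0] = 4 + 7 = 11, A[1][2] + B[2][0] = 10 + 4 = 14) = 11 (attained at k = 1)
  C[1][1] = min over k of (A[1][0] + B[0][1] = 8 + 5 = 13, A[1][1] + B[1][1] = 4 + -3 = 1, A[1][2] + B[2][1] = 10 + 10 = 20) = 1 (attained at k = 1)
  C[1][2] = min over k of (A[1][0] + B[0][2] = 8 + 8 = 16, A[1][1] + B[1][2] = 4 + 2 = 6, A[1][2] + B[2][2] = 10 + -1 = 9) = 6 (attained at k = 1)
  C[2][0] = min over k of (A[2][0] + B[0][0] = -2 + 10 = 8, A[2][1] + B[1][0] = -1 + 7 = 6, A[2][2] + B[2][0] = 10 + 4 = 14) = 6 (attained at k = 1)
  C[2][1] = min over k of (A[2][0] + B[0][1] = -2 + 5 = 3, A[2][1] + B[1][1] = -1 + -3 = -4, A[2][2] + B[2][1] = 10 + 10 = 20) = -4 (attained at k = 1)
  C[2][2] = min over k of (A[2][0] + B[0][2] = -2 + 8 = 6, A[2][1] + B[1][2] = -1 + 2 = 1, A[2][2] + B[2][2] = 10 + -1 = 9) = 1 (attained at k = 1)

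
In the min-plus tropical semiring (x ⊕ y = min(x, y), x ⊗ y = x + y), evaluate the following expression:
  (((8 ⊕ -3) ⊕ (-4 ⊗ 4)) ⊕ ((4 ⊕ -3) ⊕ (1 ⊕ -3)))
(((8 ⊕ -3) ⊕ (-4 ⊗ 4)) ⊕ ((4 ⊕ -3) ⊕ (1 ⊕ -3))) = -3

Expand innermost to outermost. Recall ⊕ takes the minimum of its arguments and ⊗ takes their sum. Working out the expression (((8 ⊕ -3) ⊕ (-4 ⊗ 4)) ⊕ ((4 ⊕ -3) ⊕ (1 ⊕ -3))) gives -3.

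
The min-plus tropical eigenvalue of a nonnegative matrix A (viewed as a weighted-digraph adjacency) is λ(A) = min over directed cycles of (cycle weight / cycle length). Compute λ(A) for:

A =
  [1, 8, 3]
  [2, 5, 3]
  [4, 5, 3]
λ(A) = 1

Enumerate directed cycles and compute their means (weight / length). Sample:
  cycle 0 → 0: weight = 1, length = 1, mean = 1/1 ≈ 1.000
  cycle 1 → 1: weight = 5, length = 1, mean = 5/1 ≈ 5.000
  cycle 2 → 2: weight = 3, length = 1, mean = 3/1 ≈ 3.000
  cycle 0 → 1 → 0: weight = 10, length = 2, mean = 10/2 ≈ 5.000
  cycle 0 → 2 → 0: weight = 7, length = 2, mean = 7/2 ≈ 3.500
  cycle 1 → 0 → 1: weight = 10, length = 2, mean = 10/2 ≈ 5.000
Minimum mean = 1.000, attained e.g. along the cycle 0 → 0 with weight 1 and length 1. So λ(A) = 1/1 = 1.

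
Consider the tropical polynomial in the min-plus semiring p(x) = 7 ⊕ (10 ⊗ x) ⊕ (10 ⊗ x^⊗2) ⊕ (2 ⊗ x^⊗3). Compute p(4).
p(4) = 7

A tropical monomial a ⊗ x^⊗i evaluates to a + i · x. Evaluating each term at x = 4:
  Term 0 contributes 7 + 0 · 4 = 7
  Term 1 contributes 10 + 1 · 4 = 14
  Term 2 contributes 10 + 2 · 4 = 18
  Term 3 contributes 2 + 3 · 4 = 14
p(4) = ⊕ of these = min[7, 14, 18, 14] = 7.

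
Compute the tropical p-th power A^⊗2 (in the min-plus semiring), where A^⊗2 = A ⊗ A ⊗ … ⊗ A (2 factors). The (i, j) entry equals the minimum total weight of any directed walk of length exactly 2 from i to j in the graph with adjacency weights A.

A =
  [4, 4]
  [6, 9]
A^⊗2 =
  [8, 8]
  [10, 10]

Each entry (A^⊗2)_ij equals the minimum over all length-2 walks i = v_0 → v_1 → … → v_2 = j of Σ_t A[v_t][v_{t+1}]. For example, for (i, j) = (0, 1) we minimise over 2 possible intermediate vertex sequences; the minimum is 8, attained along the walk 0 → 0 → 1.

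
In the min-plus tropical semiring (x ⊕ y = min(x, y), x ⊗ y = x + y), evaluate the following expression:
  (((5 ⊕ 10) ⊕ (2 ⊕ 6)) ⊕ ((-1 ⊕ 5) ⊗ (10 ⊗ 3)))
(((5 ⊕ 10) ⊕ (2 ⊕ 6)) ⊕ ((-1 ⊕ 5) ⊗ (10 ⊗ 3))) = 2

Expand innermost to outermost. Recall ⊕ takes the minimum of its arguments and ⊗ takes their sum. Working out the expression (((5 ⊕ 10) ⊕ (2 ⊕ 6)) ⊕ ((-1 ⊕ 5) ⊗ (10 ⊗ 3))) gives 2.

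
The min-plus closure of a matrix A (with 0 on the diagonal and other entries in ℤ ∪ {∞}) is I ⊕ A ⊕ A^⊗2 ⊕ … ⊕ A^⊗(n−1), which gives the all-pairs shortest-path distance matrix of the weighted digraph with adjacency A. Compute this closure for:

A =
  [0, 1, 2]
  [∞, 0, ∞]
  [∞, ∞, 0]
Closure =
  [0, 1, 2]
  [∞, 0, ∞]
  [∞, ∞, 0]

This is the Floyd-Warshall all-pairs shortest-path computation. For each intermediate vertex k = 0, 1, …, 2, update dist[i][j] ← min(dist[i][j], dist[i][k] + dist[k][j]). The final matrix gives, for each (i, j), the minimum total weight of any directed path from i to j (possibly empty when i = j).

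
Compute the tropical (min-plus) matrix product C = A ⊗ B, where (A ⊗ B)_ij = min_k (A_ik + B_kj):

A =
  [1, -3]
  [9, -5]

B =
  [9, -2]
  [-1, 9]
A ⊗ B =
  [-4, -1]
  [-6, 4]

Apply the min-plus product entry-by-entry:
  C[0][0] = min over k of (A[0][0] + B[0][0] = 1 + 9 = 10, A[0][1] + B[1][0] = -3 + -1 = -4) = -4 (attained at k = 1)
  C[0][1] = min over k of (A[0][0] + B[0][1] = 1 + -2 = -1, A[0][1] + B[1][1] = -3 + 9 = 6) = -1 (attained at k = 0)
  C[1][0] = min over k of (A[1][0] + B[0][0] = 9 + 9 = 18, A[1][1] + B[1][0] = -5 + -1 = -6) = -6 (attained at k = 1)
  C[1][1] = min over k of (A[1][0] + B[0][1] = 9 + -2 = 7, A[1][1] + B[1][1] = -5 + 9 = 4) = 4 (attained at k = 1)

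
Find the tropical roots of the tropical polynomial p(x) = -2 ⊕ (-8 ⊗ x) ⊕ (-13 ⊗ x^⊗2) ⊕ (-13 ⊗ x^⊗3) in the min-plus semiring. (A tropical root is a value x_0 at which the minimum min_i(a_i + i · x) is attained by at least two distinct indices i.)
Roots: {0, 5, 6}

Each tropical root is a break point of the lower envelope of the lines y = a_i + i · x (there are 4 lines, with slopes 0, 1, ..., 3). Only the lines that attain the minimum somewhere contribute to roots; other lines are dominated. Here the surviving (envelope) indices are i = 3, i = 2, i = 1, i = 0.
Intersections between consecutive envelope lines give the roots: for adjacent envelope indices i < j the intersection is x = (a_i − a_j) / (j − i). Reading off the sorted break points: {0, 5, 6}.
Verification: at each break x_0, at least two indices attain the minimum of min_i(a_i + i · x_0).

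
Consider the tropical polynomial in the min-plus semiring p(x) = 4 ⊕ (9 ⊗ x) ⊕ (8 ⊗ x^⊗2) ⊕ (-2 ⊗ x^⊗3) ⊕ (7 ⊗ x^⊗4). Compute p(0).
p(0) = -2

A tropical monomial a ⊗ x^⊗i evaluates to a + i · x. Evaluating each term at x = 0:
  Term 0 contributes 4 + 0 · 0 = 4
  Term 1 contributes 9 + 1 · 0 = 9
  Term 2 contributes 8 + 2 · 0 = 8
  Term 3 contributes -2 + 3 · 0 = -2
  Term 4 contributes 7 + 4 · 0 = 7
p(0) = ⊕ of these = min[4, 9, 8, -2, 7] = -2.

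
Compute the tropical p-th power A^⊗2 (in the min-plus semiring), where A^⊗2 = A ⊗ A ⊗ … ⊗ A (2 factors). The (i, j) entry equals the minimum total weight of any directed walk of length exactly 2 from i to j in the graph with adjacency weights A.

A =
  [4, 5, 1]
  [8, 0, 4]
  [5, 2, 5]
A^⊗2 =
  [6, 3, 5]
  [8, 0, 4]
  [9, 2, 6]

Each entry (A^⊗2)_ij equals the minimum over all length-2 walks i = v_0 → v_1 → … → v_2 = j of Σ_t A[v_t][v_{t+1}]. For example, for (i, j) = (0, 2) we minimise over 3 possible intermediate vertex sequences; the minimum is 5, attained along the walk 0 → 0 → 2.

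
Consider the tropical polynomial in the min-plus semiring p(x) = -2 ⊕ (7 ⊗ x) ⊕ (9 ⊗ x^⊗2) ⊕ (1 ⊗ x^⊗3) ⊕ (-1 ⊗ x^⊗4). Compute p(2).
p(2) = -2

A tropical monomial a ⊗ x^⊗i evaluates to a + i · x. Evaluating each term at x = 2:
  Term 0 contributes -2 + 0 · 2 = -2
  Term 1 contributes 7 + 1 · 2 = 9
  Term 2 contributes 9 + 2 · 2 = 13
  Term 3 contributes 1 + 3 · 2 = 7
  Term 4 contributes -1 + 4 · 2 = 7
p(2) = ⊕ of these = min[-2, 9, 13, 7, 7] = -2.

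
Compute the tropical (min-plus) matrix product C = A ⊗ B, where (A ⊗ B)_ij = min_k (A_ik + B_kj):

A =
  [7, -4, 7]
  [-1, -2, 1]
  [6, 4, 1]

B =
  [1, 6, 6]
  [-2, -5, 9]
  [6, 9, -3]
A ⊗ B =
  [-6, -9, 4]
  [-4, -7, -2]
  [2, -1, -2]

Apply the min-plus product entry-by-entry:
  C[0][0] = min over k of (A[0][0] + B[0][0] = 7 + 1 = 8, A[0][1] + B[1][0] = -4 + -2 = -6, A[0][2] + B[2][0] = 7 + 6 = 13) = -6 (attained at k = 1)
  C[0][1] = min over k of (A[0][0] + B[0][1] = 7 + 6 = 13, A[0][1] + B[1][1] = -4 + -5 = -9, A[0][2] + B[2][1] = 7 + 9 = 16) = -9 (attained at k = 1)
  C[0][2] = min over k of (A[0][0] + B[0][2] = 7 + 6 = 13, A[0][1] + B[1][2] = -4 + 9 = 5, A[0][2] + B[2][2] = 7 + -3 = 4) = 4 (attained at k = 2)
  C[1][0] = min over k of (A[1][0] + B[0][0] = -1 + 1 = 0, A[1][1] + B[1][0] = -2 + -2 = -4, A[1][2] + B[2][0] = 1 + 6 = 7) = -4 (attained at k = 1)
  C[1][1] = min over k of (A[1][0] + B[0][1] = -1 + 6 = 5, A[1][1] + B[1][1] = -2 + -5 = -7, A[1][2] + B[2][1] = 1 + 9 = 10) = -7 (attained at k = 1)
  C[1][2] = min over k of (A[1][0] + B[0][2] = -1 + 6 = 5, A[1][1] + B[1][2] = -2 + 9 = 7, A[1][2] + B[2][2] = 1 + -3 = -2) = -2 (attained at k = 2)
  C[2][0] = min over k of (A[2][0] + B[0][0] = 6 + 1 = 7, A[2][1] + B[1][0] = 4 + -2 = 2, A[2][2] + B[2][0] = 1 + 6 = 7) = 2 (attained at k = 1)
  C[2][1] = min over k of (A[2][0] + B[0][1] = 6 + 6 = 12, A[2][1] + B[1][1] = 4 + -5 = -1, A[2][2] + B[2][1] = 1 + 9 = 10) = -1 (attained at k = 1)
  C[2][2] = min over k of (A[2][0] + B[0][2] = 6 + 6 = 12, A[2][1] + B[1][2] = 4 + 9 = 13, A[2][2] + B[2][2] = 1 + -3 = -2) = -2 (attained at k = 2)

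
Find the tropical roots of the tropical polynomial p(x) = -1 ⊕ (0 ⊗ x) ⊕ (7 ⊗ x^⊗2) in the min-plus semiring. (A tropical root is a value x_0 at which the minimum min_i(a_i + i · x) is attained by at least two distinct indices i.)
Roots: {-7, -1}

Each tropical root is a break point of the lower envelope of the lines y = a_i + i · x (there are 3 lines, with slopes 0, 1, ..., 2). Only the lines that attain the minimum somewhere contribute to roots; other lines are dominated. Here the surviving (envelope) indices are i = 2, i = 1, i = 0.
Intersections between consecutive envelope lines give the roots: for adjacent envelope indices i < j the intersection is x = (a_i − a_j) / (j − i). Reading off the sorted break points: {-7, -1}.
Verification: at each break x_0, at least two indices attain the minimum of min_i(a_i + i · x_0).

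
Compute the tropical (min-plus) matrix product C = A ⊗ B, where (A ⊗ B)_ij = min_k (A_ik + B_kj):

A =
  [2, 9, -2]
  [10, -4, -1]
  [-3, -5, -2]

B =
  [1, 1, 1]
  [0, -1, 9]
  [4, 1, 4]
A ⊗ B =
  [2, -1, 2]
  [-4, -5, 3]
  [-5, -6, -2]

Apply the min-plus product entry-by-entry:
  C[0][0] = min over k of (A[0][0] + B[0][0] = 2 + 1 = 3, A[0][1] + B[1][0] = 9 + 0 = 9, A[0][2] + B[2][0] = -2 + 4 = 2) = 2 (attained at k = 2)
  C[0][1] = min over k of (A[0][0] + B[0][1] = 2 + 1 = 3, A[0][1] + B[1][1] = 9 + -1 = 8, A[0][2] + B[2][1] = -2 + 1 = -1) = -1 (attained at k = 2)
  C[0][2] = min over k of (A[0][0] + B[0][2] = 2 + 1 = 3, A[0][1] + B[1][2] = 9 + 9 = 18, A[0][2] + B[2][2] = -2 + 4 = 2) = 2 (attained at k = 2)
  C[1][0] = min over k of (A[1][0] + B[0][0] = 10 + 1 = 11, A[1][1] + B[1][0] = -4 + 0 = -4, A[1][2] + B[2][0] = -1 + 4 = 3) = -4 (attained at k = 1)
  C[1][1] = min over k of (A[1][0] + B[0][1] = 10 + 1 = 11, A[1][1] + B[1][1] = -4 + -1 = -5, A[1][2] + B[2][1] = -1 + 1 = 0) = -5 (attained at k = 1)
  C[1][2] = min over k of (A[1][0] + B[0][2] = 10 + 1 = 11, A[1][1] + B[1][2] = -4 + 9 = 5, A[1][2] + B[2][2] = -1 + 4 = 3) = 3 (attained at k = 2)
  C[2][0] = min over k of (A[2][0] + B[0][0] = -3 + 1 = -2, A[2][1] + B[1][0] = -5 + 0 = -5, A[2][2] + B[2][0] = -2 + 4 = 2) = -5 (attained at k = 1)
  C[2][1] = min over k of (A[2][0] + B[0][1] = -3 + 1 = -2, A[2][1] + B[1][1] = -5 + -1 = -6, A[2][2] + B[2][1] = -2 + 1 = -1) = -6 (attained at k = 1)
  C[2][2] = min over k of (A[2][0] + B[0][2] = -3 + 1 = -2, A[2][1] + B[1][2] = -5 + 9 = 4, A[2][2] + B[2][2] = -2 + 4 = 2) = -2 (attained at k = 0)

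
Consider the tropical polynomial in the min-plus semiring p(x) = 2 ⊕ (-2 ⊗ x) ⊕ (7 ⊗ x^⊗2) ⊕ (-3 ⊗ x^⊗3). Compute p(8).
p(8) = 2

A tropical monomial a ⊗ x^⊗i evaluates to a + i · x. Evaluating each term at x = 8:
  Term 0 contributes 2 + 0 · 8 = 2
  Term 1 contributes -2 + 1 · 8 = 6
  Term 2 contributes 7 + 2 · 8 = 23
  Term 3 contributes -3 + 3 · 8 = 21
p(8) = ⊕ of these = min[2, 6, 23, 21] = 2.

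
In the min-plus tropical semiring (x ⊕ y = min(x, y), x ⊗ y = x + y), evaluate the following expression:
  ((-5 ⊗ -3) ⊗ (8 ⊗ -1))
((-5 ⊗ -3) ⊗ (8 ⊗ -1)) = -1

Expand innermost to outermost. Recall ⊕ takes the minimum of its arguments and ⊗ takes their sum. Working out the expression ((-5 ⊗ -3) ⊗ (8 ⊗ -1)) gives -1.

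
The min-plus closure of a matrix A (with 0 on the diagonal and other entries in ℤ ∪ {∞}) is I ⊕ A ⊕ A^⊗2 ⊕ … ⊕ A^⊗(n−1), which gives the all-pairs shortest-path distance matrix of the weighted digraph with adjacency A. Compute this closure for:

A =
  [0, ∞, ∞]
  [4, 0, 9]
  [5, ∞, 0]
Closure =
  [0, ∞, ∞]
  [4, 0, 9]
  [5, ∞, 0]

This is the Floyd-Warshall all-pairs shortest-path computation. For each intermediate vertex k = 0, 1, …, 2, update dist[i][j] ← min(dist[i][j], dist[i][k] + dist[k][j]). The final matrix gives, for each (i, j), the minimum total weight of any directed path from i to j (possibly empty when i = j).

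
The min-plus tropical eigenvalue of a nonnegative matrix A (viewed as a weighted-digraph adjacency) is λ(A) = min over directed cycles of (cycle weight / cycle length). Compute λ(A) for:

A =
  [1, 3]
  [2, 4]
λ(A) = 1

Enumerate directed cycles and compute their means (weight / length). Sample:
  cycle 0 → 0: weight = 1, length = 1, mean = 1/1 ≈ 1.000
  cycle 1 → 1: weight = 4, length = 1, mean = 4/1 ≈ 4.000
  cycle 0 → 1 → 0: weight = 5, length = 2, mean = 5/2 ≈ 2.500
  cycle 1 → 0 → 1: weight = 5, length = 2, mean = 5/2 ≈ 2.500
Minimum mean = 1.000, attained e.g. along the cycle 0 → 0 with weight 1 and length 1. So λ(A) = 1/1 = 1.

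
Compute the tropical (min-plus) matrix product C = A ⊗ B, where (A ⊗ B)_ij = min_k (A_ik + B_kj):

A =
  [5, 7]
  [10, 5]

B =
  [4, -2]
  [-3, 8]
A ⊗ B =
  [4, 3]
  [2, 8]

Apply the min-plus product entry-by-entry:
  C[0][0] = min over k of (A[0][0] + B[0][0] = 5 + 4 = 9, A[0][1] + B[1][0] = 7 + -3 = 4) = 4 (attained at k = 1)
  C[0][1] = min over k of (A[0][0] + B[0][1] = 5 + -2 = 3, A[0][1] + B[1][1] = 7 + 8 = 15) = 3 (attained at k = 0)
  C[1][0] = min over k of (A[1][0] + B[0][0] = 10 + 4 = 14, A[1][1] + B[1][0] = 5 + -3 = 2) = 2 (attained at k = 1)
  C[1][1] = min over k of (A[1][0] + B[0][1] = 10 + -2 = 8, A[1][1] + B[1][1] = 5 + 8 = 13) = 8 (attained at k = 0)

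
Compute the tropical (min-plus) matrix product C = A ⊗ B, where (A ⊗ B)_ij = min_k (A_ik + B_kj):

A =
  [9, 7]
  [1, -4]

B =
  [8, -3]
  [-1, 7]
A ⊗ B =
  [6, 6]
  [-5, -2]

Apply the min-plus product entry-by-entry:
  C[0][0] = min over k of (A[0][0] + B[0][0] = 9 + 8 = 17, A[0][1] + B[1][0] = 7 + -1 = 6) = 6 (attained at k = 1)
  C[0][1] = min over k of (A[0][0] + B[0][1] = 9 + -3 = 6, A[0][1] + B[1][1] = 7 + 7 = 14) = 6 (attained at k = 0)
  C[1][0] = min over k of (A[1][0] + B[0][0] = 1 + 8 = 9, A[1][1] + B[1][0] = -4 + -1 = -5) = -5 (attained at k = 1)
  C[1][1] = min over k of (A[1][0] + B[0][1] = 1 + -3 = -2, A[1][1] + B[1][1] = -4 + 7 = 3) = -2 (attained at k = 0)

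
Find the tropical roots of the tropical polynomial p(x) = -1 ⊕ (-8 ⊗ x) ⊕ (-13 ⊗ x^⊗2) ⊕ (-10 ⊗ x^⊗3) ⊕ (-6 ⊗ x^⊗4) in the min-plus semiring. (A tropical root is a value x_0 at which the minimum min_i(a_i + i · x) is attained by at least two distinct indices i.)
Roots: {-4, -3, 5, 7}

Each tropical root is a break point of the lower envelope of the lines y = a_i + i · x (there are 5 lines, with slopes 0, 1, ..., 4). Only the lines that attain the minimum somewhere contribute to roots; other lines are dominated. Here the surviving (envelope) indices are i = 4, i = 3, i = 2, i = 1, i = 0.
Intersections between consecutive envelope lines give the roots: for adjacent envelope indices i < j the intersection is x = (a_i − a_j) / (j − i). Reading off the sorted break points: {-4, -3, 5, 7}.
Verification: at each break x_0, at least two indices attain the minimum of min_i(a_i + i · x_0).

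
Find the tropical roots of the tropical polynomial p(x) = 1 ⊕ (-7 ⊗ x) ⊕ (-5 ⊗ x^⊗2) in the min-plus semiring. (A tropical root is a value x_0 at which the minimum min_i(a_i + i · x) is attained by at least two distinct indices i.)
Roots: {-2, 8}

Each tropical root is a break point of the lower envelope of the lines y = a_i + i · x (there are 3 lines, with slopes 0, 1, ..., 2). Only the lines that attain the minimum somewhere contribute to roots; other lines are dominated. Here the surviving (envelope) indices are i = 2, i = 1, i = 0.
Intersections between consecutive envelope lines give the roots: for adjacent envelope indices i < j the intersection is x = (a_i − a_j) / (j − i). Reading off the sorted break points: {-2, 8}.
Verification: at each break x_0, at least two indices attain the minimum of min_i(a_i + i · x_0).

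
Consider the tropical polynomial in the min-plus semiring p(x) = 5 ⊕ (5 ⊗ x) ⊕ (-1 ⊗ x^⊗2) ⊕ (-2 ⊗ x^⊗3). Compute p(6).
p(6) = 5

A tropical monomial a ⊗ x^⊗i evaluates to a + i · x. Evaluating each term at x = 6:
  Term 0 contributes 5 + 0 · 6 = 5
  Term 1 contributes 5 + 1 · 6 = 11
  Term 2 contributes -1 + 2 · 6 = 11
  Term 3 contributes -2 + 3 · 6 = 16
p(6) = ⊕ of these = min[5, 11, 11, 16] = 5.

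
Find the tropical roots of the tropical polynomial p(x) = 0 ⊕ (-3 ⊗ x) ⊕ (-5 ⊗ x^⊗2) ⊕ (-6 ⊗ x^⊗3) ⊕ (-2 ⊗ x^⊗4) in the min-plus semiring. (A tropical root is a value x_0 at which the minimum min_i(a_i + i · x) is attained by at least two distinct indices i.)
Roots: {-4, 1, 2, 3}

Each tropical root is a break point of the lower envelope of the lines y = a_i + i · x (there are 5 lines, with slopes 0, 1, ..., 4). Only the lines that attain the minimum somewhere contribute to roots; other lines are dominated. Here the surviving (envelope) indices are i = 4, i = 3, i = 2, i = 1, i = 0.
Intersections between consecutive envelope lines give the roots: for adjacent envelope indices i < j the intersection is x = (a_i − a_j) / (j − i). Reading off the sorted break points: {-4, 1, 2, 3}.
Verification: at each break x_0, at least two indices attain the minimum of min_i(a_i + i · x_0).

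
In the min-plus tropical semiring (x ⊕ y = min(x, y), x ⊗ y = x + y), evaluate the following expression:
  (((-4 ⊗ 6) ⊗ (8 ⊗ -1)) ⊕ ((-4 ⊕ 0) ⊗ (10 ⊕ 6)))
(((-4 ⊗ 6) ⊗ (8 ⊗ -1)) ⊕ ((-4 ⊕ 0) ⊗ (10 ⊕ 6))) = 2

Expand innermost to outermost. Recall ⊕ takes the minimum of its arguments and ⊗ takes their sum. Working out the expression (((-4 ⊗ 6) ⊗ (8 ⊗ -1)) ⊕ ((-4 ⊕ 0) ⊗ (10 ⊕ 6))) gives 2.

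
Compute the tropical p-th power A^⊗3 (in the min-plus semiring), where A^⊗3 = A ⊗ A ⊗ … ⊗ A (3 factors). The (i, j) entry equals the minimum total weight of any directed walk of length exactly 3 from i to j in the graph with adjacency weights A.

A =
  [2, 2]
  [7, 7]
A^⊗3 =
  [6, 6]
  [11, 11]

Each entry (A^⊗3)_ij equals the minimum over all length-3 walks i = v_0 → v_1 → … → v_3 = j of Σ_t A[v_t][v_{t+1}]. For example, for (i, j) = (0, 1) we minimise over 4 possible intermediate vertex sequences; the minimum is 6, attained along the walk 0 → 0 → 0 → 1.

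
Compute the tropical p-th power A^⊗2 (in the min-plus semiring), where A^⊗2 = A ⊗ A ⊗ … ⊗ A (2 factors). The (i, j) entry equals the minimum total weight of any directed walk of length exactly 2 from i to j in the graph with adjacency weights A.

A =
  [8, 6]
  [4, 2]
A^⊗2 =
  [10, 8]
  [6, 4]

Each entry (A^⊗2)_ij equals the minimum over all length-2 walks i = v_0 → v_1 → … → v_2 = j of Σ_t A[v_t][v_{t+1}]. For example, for (i, j) = (0, 1) we minimise over 2 possible intermediate vertex sequences; the minimum is 8, attained along the walk 0 → 1 → 1.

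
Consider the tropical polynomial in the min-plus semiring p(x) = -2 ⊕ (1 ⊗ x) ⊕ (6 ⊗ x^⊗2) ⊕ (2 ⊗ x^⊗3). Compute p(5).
p(5) = -2

A tropical monomial a ⊗ x^⊗i evaluates to a + i · x. Evaluating each term at x = 5:
  Term 0 contributes -2 + 0 · 5 = -2
  Term 1 contributes 1 + 1 · 5 = 6
  Term 2 contributes 6 + 2 · 5 = 16
  Term 3 contributes 2 + 3 · 5 = 17
p(5) = ⊕ of these = min[-2, 6, 16, 17] = -2.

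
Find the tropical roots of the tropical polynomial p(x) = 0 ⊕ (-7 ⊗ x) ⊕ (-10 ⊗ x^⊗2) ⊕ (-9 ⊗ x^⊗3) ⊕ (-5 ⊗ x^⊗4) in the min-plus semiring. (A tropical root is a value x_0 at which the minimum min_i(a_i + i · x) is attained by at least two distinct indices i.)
Roots: {-4, -1, 3, 7}

Each tropical root is a break point of the lower envelope of the lines y = a_i + i · x (there are 5 lines, with slopes 0, 1, ..., 4). Only the lines that attain the minimum somewhere contribute to roots; other lines are dominated. Here the surviving (envelope) indices are i = 4, i = 3, i = 2, i = 1, i = 0.
Intersections between consecutive envelope lines give the roots: for adjacent envelope indices i < j the intersection is x = (a_i − a_j) / (j − i). Reading off the sorted break points: {-4, -1, 3, 7}.
Verification: at each break x_0, at least two indices attain the minimum of min_i(a_i + i · x_0).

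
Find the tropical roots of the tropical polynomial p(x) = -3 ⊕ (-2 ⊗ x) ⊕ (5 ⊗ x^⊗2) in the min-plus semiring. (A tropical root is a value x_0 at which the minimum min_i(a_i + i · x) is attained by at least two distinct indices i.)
Roots: {-7, -1}

Each tropical root is a break point of the lower envelope of the lines y = a_i + i · x (there are 3 lines, with slopes 0, 1, ..., 2). Only the lines that attain the minimum somewhere contribute to roots; other lines are dominated. Here the surviving (envelope) indices are i = 2, i = 1, i = 0.
Intersections between consecutive envelope lines give the roots: for adjacent envelope indices i < j the intersection is x = (a_i − a_j) / (j − i). Reading off the sorted break points: {-7, -1}.
Verification: at each break x_0, at least two indices attain the minimum of min_i(a_i + i · x_0).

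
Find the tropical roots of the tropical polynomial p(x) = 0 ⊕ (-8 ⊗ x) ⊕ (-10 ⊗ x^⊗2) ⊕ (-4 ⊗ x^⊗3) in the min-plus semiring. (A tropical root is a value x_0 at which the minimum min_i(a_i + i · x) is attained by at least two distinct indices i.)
Roots: {-6, 2, 8}

Each tropical root is a break point of the lower envelope of the lines y = a_i + i · x (there are 4 lines, with slopes 0, 1, ..., 3). Only the lines that attain the minimum somewhere contribute to roots; other lines are dominated. Here the surviving (envelope) indices are i = 3, i = 2, i = 1, i = 0.
Intersections between consecutive envelope lines give the roots: for adjacent envelope indices i < j the intersection is x = (a_i − a_j) / (j − i). Reading off the sorted break points: {-6, 2, 8}.
Verification: at each break x_0, at least two indices attain the minimum of min_i(a_i + i · x_0).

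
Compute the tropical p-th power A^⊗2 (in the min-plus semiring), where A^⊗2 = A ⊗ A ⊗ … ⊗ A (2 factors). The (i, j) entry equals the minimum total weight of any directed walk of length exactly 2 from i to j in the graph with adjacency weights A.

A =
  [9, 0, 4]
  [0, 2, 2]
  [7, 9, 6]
A^⊗2 =
  [0, 2, 2]
  [2, 0, 4]
  [9, 7, 11]

Each entry (A^⊗2)_ij equals the minimum over all length-2 walks i = v_0 → v_1 → … → v_2 = j of Σ_t A[v_t][v_{t+1}]. For example, for (i, j) = (0, 2) we minimise over 3 possible intermediate vertex sequences; the minimum is 2, attained along the walk 0 → 1 → 2.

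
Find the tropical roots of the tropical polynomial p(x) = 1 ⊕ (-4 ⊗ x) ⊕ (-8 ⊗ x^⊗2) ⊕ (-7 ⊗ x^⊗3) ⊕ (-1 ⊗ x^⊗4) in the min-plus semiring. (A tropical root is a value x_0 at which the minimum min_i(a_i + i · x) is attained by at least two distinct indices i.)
Roots: {-6, -1, 4, 5}

Each tropical root is a break point of the lower envelope of the lines y = a_i + i · x (there are 5 lines, with slopes 0, 1, ..., 4). Only the lines that attain the minimum somewhere contribute to roots; other lines are dominated. Here the surviving (envelope) indices are i = 4, i = 3, i = 2, i = 1, i = 0.
Intersections between consecutive envelope lines give the roots: for adjacent envelope indices i < j the intersection is x = (a_i − a_j) / (j − i). Reading off the sorted break points: {-6, -1, 4, 5}.
Verification: at each break x_0, at least two indices attain the minimum of min_i(a_i + i · x_0).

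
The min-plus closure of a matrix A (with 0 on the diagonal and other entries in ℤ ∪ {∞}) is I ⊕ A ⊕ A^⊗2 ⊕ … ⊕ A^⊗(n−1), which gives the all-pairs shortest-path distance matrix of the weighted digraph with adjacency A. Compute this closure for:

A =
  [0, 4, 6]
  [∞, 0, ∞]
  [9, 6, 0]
Closure =
  [0, 4, 6]
  [∞, 0, ∞]
  [9, 6, 0]

This is the Floyd-Warshall all-pairs shortest-path computation. For each intermediate vertex k = 0, 1, …, 2, update dist[i][j] ← min(dist[i][j], dist[i][k] + dist[k][j]). The final matrix gives, for each (i, j), the minimum total weight of any directed path from i to j (possibly empty when i = j).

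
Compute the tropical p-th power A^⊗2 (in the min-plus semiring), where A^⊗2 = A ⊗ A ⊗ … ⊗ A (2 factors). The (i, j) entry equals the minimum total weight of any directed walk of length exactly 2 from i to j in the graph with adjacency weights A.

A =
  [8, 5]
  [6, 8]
A^⊗2 =
  [11, 13]
  [14, 11]

Each entry (A^⊗2)_ij equals the minimum over all length-2 walks i = v_0 → v_1 → … → v_2 = j of Σ_t A[v_t][v_{t+1}]. For example, for (i, j) = (0, 1) we minimise over 2 possible intermediate vertex sequences; the minimum is 13, attained along the walk 0 → 0 → 1.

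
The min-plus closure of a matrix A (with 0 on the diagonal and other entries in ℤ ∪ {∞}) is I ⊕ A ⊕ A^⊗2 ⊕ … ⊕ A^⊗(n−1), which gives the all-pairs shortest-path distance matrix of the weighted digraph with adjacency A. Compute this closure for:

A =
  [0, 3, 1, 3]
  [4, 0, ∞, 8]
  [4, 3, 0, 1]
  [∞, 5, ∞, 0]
Closure =
  [0, 3, 1, 2]
  [4, 0, 5, 6]
  [4, 3, 0, 1]
  [9, 5, 10, 0]

This is the Floyd-Warshall all-pairs shortest-path computation. For each intermediate vertex k = 0, 1, …, 3, update dist[i][j] ← min(dist[i][j], dist[i][k] + dist[k][j]). The final matrix gives, for each (i, j), the minimum total weight of any directed path from i to j (possibly empty when i = j).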